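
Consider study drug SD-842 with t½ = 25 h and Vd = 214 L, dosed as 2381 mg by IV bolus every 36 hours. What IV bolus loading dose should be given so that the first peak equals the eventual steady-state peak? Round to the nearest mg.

f = (1/2)^(36/25) ≈ 0.368567; accumulation ratio R = 1/(1−f) ≈ 1.58370.
Loading dose to hit Cmax,ss on first dose: D_load = D_maint·R ≈ 2381 × 1.58370 ≈ 3770.79 mg.

3771 mg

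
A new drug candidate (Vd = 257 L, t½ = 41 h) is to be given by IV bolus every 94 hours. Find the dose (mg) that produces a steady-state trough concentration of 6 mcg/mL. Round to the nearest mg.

τ/t½ = 94/41 ≈ 2.2927, so f = (1/2)^(94/41) ≈ 0.204096.
Cmin,ss = (D/Vd)·f/(1−f), so D = Cmin,ss·Vd·(1−f)/f.
D = 6 × 257 × (1−f)/f ≈ 6 × 257 × 3.89966 ≈ 6013.28 mg.

6013 mg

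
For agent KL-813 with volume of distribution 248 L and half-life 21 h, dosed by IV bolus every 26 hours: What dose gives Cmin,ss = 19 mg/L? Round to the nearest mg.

6403 mg

τ/t½ = 26/21 ≈ 1.2381, so f = (1/2)^(26/21) ≈ 0.423932.
Cmin,ss = (D/Vd)·f/(1−f), so D = Cmin,ss·Vd·(1−f)/f.
D = 19 × 248 × (1−f)/f ≈ 19 × 248 × 1.35887 ≈ 6403.00 mg.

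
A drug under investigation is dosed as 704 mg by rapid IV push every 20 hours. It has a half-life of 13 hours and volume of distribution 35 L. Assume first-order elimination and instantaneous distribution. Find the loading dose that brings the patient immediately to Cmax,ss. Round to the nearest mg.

1074 mg

f = (1/2)^(20/13) ≈ 0.344252; accumulation ratio R = 1/(1−f) ≈ 1.52498.
Loading dose to hit Cmax,ss on first dose: D_load = D_maint·R ≈ 704 × 1.52498 ≈ 1073.59 mg.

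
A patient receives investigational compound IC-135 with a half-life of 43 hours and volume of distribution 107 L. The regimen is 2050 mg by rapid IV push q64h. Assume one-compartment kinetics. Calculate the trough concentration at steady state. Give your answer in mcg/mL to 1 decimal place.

τ/t½ = 64/43 ≈ 1.4884, so fraction remaining f = (1/2)^(64/43) ≈ 0.3564.
At steady state, accumulation factor R = 1/(1 − e^(−kτ)) ≈ 1.5538.
Each bolus raises the concentration by D/Vd = 2050/107 ≈ 19.159 mcg/mL.
Steady-state peak Cmax,ss = C₀·R ≈ 19.159 × 1.5538 ≈ 29.769 mcg/mL.
One interval later, Cmin,ss = Cmax,ss·e^(−kτ) ≈ 29.769 × 0.3564 ≈ 10.610 mcg/mL.

10.6 mcg/mL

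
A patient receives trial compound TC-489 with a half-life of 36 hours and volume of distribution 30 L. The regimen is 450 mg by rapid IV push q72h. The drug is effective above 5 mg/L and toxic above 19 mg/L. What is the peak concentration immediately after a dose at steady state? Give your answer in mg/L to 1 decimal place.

20.0 mg/L

The dosing interval is 2 half-lives, so f = 2^(−2) = 0.25.
Accumulation ratio R = 1/(1 − f) = 1/0.75 = 4/3.
Single-dose peak C₀ = D/Vd = 450/30 = 15 mg/L.
Steady-state peak Cmax,ss = C₀·R = 15 × 4/3 ≈ 20.000 mg/L.
Peak 20.0 mg/L vs MTC 19 mg/L: exceeds toxic threshold.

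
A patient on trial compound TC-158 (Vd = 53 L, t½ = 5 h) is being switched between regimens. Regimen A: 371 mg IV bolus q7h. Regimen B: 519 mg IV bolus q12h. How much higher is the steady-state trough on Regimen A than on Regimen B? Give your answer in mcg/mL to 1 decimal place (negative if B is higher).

2.0 mcg/mL

Regimen A: f = (1/2)^(7/5) ≈ 0.3789; Cmin,ss = (371/53)·f/(1−f) ≈ 4.270 mcg/mL.
Regimen B: f = (1/2)^(12/5) ≈ 0.1895; Cmin,ss = (519/53)·f/(1−f) ≈ 2.290 mcg/mL.
Difference ≈ 4.270 − 2.290 ≈ 1.980 mcg/mL.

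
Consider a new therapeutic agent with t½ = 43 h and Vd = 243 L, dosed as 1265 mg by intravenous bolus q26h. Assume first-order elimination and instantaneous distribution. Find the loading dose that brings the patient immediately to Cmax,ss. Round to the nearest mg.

3695 mg

f = (1/2)^(26/43) ≈ 0.657630; accumulation ratio R = 1/(1−f) ≈ 2.92082.
Loading dose to hit Cmax,ss on first dose: D_load = D_maint·R ≈ 1265 × 2.92082 ≈ 3694.84 mg.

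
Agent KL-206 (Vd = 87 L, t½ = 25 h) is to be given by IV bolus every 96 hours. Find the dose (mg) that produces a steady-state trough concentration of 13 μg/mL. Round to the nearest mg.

15065 mg

τ/t½ = 96/25 ≈ 3.84, so f = (1/2)^(96/25) ≈ 0.069830.
Cmin,ss = (D/Vd)·f/(1−f), so D = Cmin,ss·Vd·(1−f)/f.
D = 13 × 87 × (1−f)/f ≈ 13 × 87 × 13.32049 ≈ 15065.47 mg.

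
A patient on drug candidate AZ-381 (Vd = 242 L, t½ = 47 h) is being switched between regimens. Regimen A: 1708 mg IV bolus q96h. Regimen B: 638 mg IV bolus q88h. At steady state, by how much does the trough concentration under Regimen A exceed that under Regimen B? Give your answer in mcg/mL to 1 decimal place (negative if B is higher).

1.3 mcg/mL

Regimen A: f = (1/2)^(96/47) ≈ 0.2427; Cmin,ss = (1708/242)·f/(1−f) ≈ 2.262 mcg/mL.
Regimen B: f = (1/2)^(88/47) ≈ 0.2731; Cmin,ss = (638/242)·f/(1−f) ≈ 0.990 mcg/mL.
Difference ≈ 2.262 − 0.990 ≈ 1.272 mcg/mL.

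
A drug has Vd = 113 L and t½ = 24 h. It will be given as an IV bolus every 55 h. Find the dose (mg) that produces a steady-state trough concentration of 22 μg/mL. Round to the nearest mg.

τ/t½ = 55/24 ≈ 2.2917, so f = (1/2)^(55/24) ≈ 0.204239.
Cmin,ss = (D/Vd)·f/(1−f), so D = Cmin,ss·Vd·(1−f)/f.
D = 22 × 113 × (1−f)/f ≈ 22 × 113 × 3.89622 ≈ 9686.00 mg.

9686 mg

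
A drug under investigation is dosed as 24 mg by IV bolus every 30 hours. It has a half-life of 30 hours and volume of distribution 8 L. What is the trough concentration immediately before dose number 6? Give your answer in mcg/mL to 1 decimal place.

f = (1/2)^(τ/t½) = (1/2)^(30/30) ≈ 0.5000.
C₀ = D/Vd = 24/8 ≈ 3.000 mcg/mL.
Before the 6th dose, 5 doses have been given. Superposition: Cmin = C₀·(f + f² + … + f^5).
≈ 3.000 × (0.5000 + 0.2500 + 0.1250 + 0.0625 + 0.0313) ≈ 3.000 × 0.9688 ≈ 2.906 mcg/mL.

2.9 mcg/mL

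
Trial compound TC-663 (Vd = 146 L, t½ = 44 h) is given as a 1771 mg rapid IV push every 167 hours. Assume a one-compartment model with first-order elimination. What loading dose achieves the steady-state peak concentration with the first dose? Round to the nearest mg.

f = (1/2)^(167/44) ≈ 0.072020; accumulation ratio R = 1/(1−f) ≈ 1.07761.
Loading dose to hit Cmax,ss on first dose: D_load = D_maint·R ≈ 1771 × 1.07761 ≈ 1908.45 mg.

1908 mg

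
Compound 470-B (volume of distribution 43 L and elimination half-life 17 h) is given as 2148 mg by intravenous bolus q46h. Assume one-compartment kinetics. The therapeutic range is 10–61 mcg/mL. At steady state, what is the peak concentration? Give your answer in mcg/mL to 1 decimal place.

59.0 mcg/mL

k = ln2/t½ = ln2/17 ≈ 0.040773 h⁻¹; fraction remaining f = e^(−kτ) = e^(−0.040773×46) ≈ 0.1533.
At steady state, accumulation factor R = 1/(1 − e^(−kτ)) ≈ 1.1811.
Single-dose peak C₀ = D/Vd = 2148/43 ≈ 49.953 mcg/mL.
Steady-state peak Cmax,ss = C₀·R ≈ 49.953 × 1.1811 ≈ 58.999 mcg/mL.
Peak 59.0 mcg/mL vs MTC 61 mcg/mL: below toxic threshold.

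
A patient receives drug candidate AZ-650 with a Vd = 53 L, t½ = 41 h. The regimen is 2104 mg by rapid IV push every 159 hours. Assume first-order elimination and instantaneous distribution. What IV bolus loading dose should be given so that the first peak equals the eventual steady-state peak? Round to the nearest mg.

2258 mg

f = (1/2)^(159/41) ≈ 0.068013; accumulation ratio R = 1/(1−f) ≈ 1.07298.
Loading dose to hit Cmax,ss on first dose: D_load = D_maint·R ≈ 2104 × 1.07298 ≈ 2257.55 mg.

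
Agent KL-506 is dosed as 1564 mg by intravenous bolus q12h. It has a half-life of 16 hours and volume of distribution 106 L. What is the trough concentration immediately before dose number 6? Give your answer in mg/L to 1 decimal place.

20.0 mg/L

f = (1/2)^(τ/t½) = (1/2)^(12/16) ≈ 0.5946.
C₀ = D/Vd = 1564/106 ≈ 14.755 mg/L.
Before the 6th dose, 5 doses have been given. Superposition: Cmin = C₀·(f + f² + … + f^5).
≈ 14.755 × (0.5946 + 0.3535 + 0.2102 + 0.1250 + 0.0743) ≈ 14.755 × 1.3576 ≈ 20.031 mg/L.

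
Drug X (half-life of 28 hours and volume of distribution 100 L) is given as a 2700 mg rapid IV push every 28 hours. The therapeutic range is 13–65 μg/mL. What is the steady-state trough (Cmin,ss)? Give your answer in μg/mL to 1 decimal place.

27.0 μg/mL

The dosing interval is 1 half-life, so f = 2^(−1) = 0.5.
Accumulation ratio R = 1/(1 − f) = 1/0.5 = 2/1.
Single-dose peak C₀ = D/Vd = 2700/100 = 27 μg/mL.
Steady-state peak Cmax,ss = C₀·R = 27 × 2/1 ≈ 54.000 μg/mL.
Steady-state trough Cmin,ss = Cmax,ss·f ≈ 54.000 × 0.5 ≈ 27.000 μg/mL.
Trough 27.0 μg/mL vs MEC 13 μg/mL: adequate.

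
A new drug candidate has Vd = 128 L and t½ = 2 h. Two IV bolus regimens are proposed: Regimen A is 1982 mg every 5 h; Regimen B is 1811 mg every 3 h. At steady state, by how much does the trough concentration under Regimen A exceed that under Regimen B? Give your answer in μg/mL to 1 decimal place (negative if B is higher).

-4.4 μg/mL

Regimen A: f = (1/2)^(5/2) ≈ 0.1768; Cmin,ss = (1982/128)·f/(1−f) ≈ 3.326 μg/mL.
Regimen B: f = (1/2)^(3/2) ≈ 0.3536; Cmin,ss = (1811/128)·f/(1−f) ≈ 7.740 μg/mL.
Difference ≈ 3.326 − 7.740 ≈ -4.414 μg/mL.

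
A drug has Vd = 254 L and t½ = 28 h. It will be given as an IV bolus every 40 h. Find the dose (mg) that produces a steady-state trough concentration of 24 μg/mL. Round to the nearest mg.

τ/t½ = 40/28 ≈ 1.4286, so f = (1/2)^(40/28) ≈ 0.371499.
Cmin,ss = (D/Vd)·f/(1−f), so D = Cmin,ss·Vd·(1−f)/f.
D = 24 × 254 × (1−f)/f ≈ 24 × 254 × 1.69180 ≈ 10313.21 mg.

10313 mg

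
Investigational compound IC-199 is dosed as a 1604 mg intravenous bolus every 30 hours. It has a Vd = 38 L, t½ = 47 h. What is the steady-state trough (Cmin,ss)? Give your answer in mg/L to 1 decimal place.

75.9 mg/L

Over one 30-h interval, 30/47 ≈ 0.6383 half-lives elapse, leaving f ≈ 0.6425 of each dose.
At steady state, accumulation factor R = 1/(1 − e^(−kτ)) ≈ 2.7972.
Single-dose peak C₀ = D/Vd = 1604/38 ≈ 42.211 mg/L.
Steady-state peak Cmax,ss = C₀·R ≈ 42.211 × 2.7972 ≈ 118.073 mg/L.
Steady-state trough Cmin,ss = Cmax,ss·f ≈ 118.073 × 0.6425 ≈ 75.862 mg/L.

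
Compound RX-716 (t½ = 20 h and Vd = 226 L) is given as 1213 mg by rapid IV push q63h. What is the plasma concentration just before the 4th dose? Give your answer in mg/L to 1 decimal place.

0.7 mg/L

f = (1/2)^(τ/t½) = (1/2)^(63/20) ≈ 0.1127.
C₀ = D/Vd = 1213/226 ≈ 5.367 mg/L.
Before the 4th dose, 3 doses have been given. Superposition: Cmin = C₀·(f + f² + … + f^3).
≈ 5.367 × (0.1127 + 0.0127 + 0.0014) ≈ 5.367 × 0.1268 ≈ 0.681 mg/L.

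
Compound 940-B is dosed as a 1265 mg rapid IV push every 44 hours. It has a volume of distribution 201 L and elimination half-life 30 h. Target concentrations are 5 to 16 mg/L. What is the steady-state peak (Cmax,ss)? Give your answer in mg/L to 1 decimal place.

9.9 mg/L

τ/t½ = 44/30 ≈ 1.4667, so fraction remaining f = (1/2)^(44/30) ≈ 0.3618.
At steady state, accumulation factor R = 1/(1 − e^(−kτ)) ≈ 1.5669.
Each bolus raises the concentration by D/Vd = 1265/201 ≈ 6.294 mg/L.
Steady-state peak Cmax,ss = C₀·R ≈ 6.294 × 1.5669 ≈ 9.862 mg/L.
Peak 9.9 mg/L vs MTC 16 mg/L: below toxic threshold.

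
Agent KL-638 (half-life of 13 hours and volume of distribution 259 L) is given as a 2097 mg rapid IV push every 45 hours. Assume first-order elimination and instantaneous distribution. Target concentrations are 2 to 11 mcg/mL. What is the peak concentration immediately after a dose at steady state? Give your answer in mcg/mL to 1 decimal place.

8.9 mcg/mL

k = ln2/t½ = ln2/13 ≈ 0.053319 h⁻¹; fraction remaining f = e^(−kτ) = e^(−0.053319×45) ≈ 0.0908.
Accumulation ratio R = 1/(1 − f) ≈ 1/0.9092 ≈ 1.0999.
Single-dose peak C₀ = D/Vd = 2097/259 ≈ 8.097 mcg/mL.
Steady-state peak Cmax,ss = C₀·R ≈ 8.097 × 1.0999 ≈ 8.906 mcg/mL.
Peak 8.9 mcg/mL vs MTC 11 mcg/mL: below toxic threshold.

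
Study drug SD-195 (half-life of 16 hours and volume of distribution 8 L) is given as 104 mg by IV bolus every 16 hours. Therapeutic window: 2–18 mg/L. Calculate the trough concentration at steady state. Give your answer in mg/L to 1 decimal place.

The dosing interval is 1 half-life, so f = 2^(−1) = 0.5.
At steady state, R = 1/(1 − 0.5) = 2/1.
Single-dose peak C₀ = D/Vd = 104/8 = 13 mg/L.
Steady-state peak Cmax,ss = C₀·R = 13 × 2/1 ≈ 26.000 mg/L.
Steady-state trough Cmin,ss = Cmax,ss·f ≈ 26.000 × 0.5 ≈ 13.000 mg/L.
Trough 13.0 mg/L vs MEC 2 mg/L: adequate.

13.0 mg/L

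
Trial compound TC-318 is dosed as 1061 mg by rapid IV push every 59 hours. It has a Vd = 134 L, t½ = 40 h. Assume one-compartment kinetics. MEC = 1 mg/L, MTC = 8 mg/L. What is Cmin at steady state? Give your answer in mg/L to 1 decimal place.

4.4 mg/L

τ/t½ = 59/40 ≈ 1.475, so fraction remaining f = (1/2)^(59/40) ≈ 0.3597.
Each bolus raises the concentration by D/Vd = 1061/134 ≈ 7.918 mg/L.
Steady-state trough Cmin,ss = C₀·f/(1−f) ≈ 7.918 × 0.3597/0.6403 ≈ 4.448 mg/L.
Trough 4.4 mg/L vs MEC 1 mg/L: adequate.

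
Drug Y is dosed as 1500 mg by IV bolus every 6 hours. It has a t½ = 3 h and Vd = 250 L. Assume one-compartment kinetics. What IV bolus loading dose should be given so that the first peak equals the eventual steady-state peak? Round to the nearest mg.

f = (1/2)^(6/3) ≈ 0.250000; accumulation ratio R = 1/(1−f) ≈ 1.33333.
Loading dose to hit Cmax,ss on first dose: D_load = D_maint·R ≈ 1500 × 1.33333 ≈ 1999.99 mg.

2000 mg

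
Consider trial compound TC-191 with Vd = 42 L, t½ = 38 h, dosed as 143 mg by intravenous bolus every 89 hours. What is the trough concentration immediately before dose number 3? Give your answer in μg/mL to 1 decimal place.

f = (1/2)^(τ/t½) = (1/2)^(89/38) ≈ 0.1972.
C₀ = D/Vd = 143/42 ≈ 3.405 μg/mL.
Before the 3rd dose, 2 doses have been given. Superposition: Cmin = C₀·(f + f²).
≈ 3.405 × (0.1972 + 0.0389) ≈ 3.405 × 0.2361 ≈ 0.804 μg/mL.

0.8 μg/mL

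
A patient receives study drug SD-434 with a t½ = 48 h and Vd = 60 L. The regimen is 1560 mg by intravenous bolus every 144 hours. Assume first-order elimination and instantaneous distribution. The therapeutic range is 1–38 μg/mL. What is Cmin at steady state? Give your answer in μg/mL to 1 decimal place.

The dosing interval is 3 half-lives, so f = 2^(−3) = 0.125.
Accumulation ratio R = 1/(1 − f) = 1/0.875 = 8/7.
Single-dose peak C₀ = D/Vd = 1560/60 = 26 μg/mL.
Steady-state peak Cmax,ss = C₀·R = 26 × 8/7 ≈ 29.714 μg/mL.
Steady-state trough Cmin,ss = Cmax,ss·f ≈ 29.714 × 0.125 ≈ 3.714 μg/mL.
Trough 3.7 μg/mL vs MEC 1 μg/mL: adequate.

3.7 μg/mL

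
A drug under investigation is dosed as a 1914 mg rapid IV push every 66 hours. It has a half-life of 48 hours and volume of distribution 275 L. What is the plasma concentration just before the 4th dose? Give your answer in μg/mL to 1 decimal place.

f = (1/2)^(τ/t½) = (1/2)^(66/48) ≈ 0.3856.
C₀ = D/Vd = 1914/275 ≈ 6.960 μg/mL.
Before the 4th dose, 3 doses have been given. Superposition: Cmin = C₀·(f + f² + … + f^3).
≈ 6.960 × (0.3856 + 0.1487 + 0.0573) ≈ 6.960 × 0.5916 ≈ 4.118 μg/mL.

4.1 μg/mL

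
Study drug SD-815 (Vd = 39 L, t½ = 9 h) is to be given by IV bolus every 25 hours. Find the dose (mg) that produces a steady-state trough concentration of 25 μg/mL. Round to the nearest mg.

5712 mg

τ/t½ = 25/9 ≈ 2.7778, so f = (1/2)^(25/9) ≈ 0.145816.
Cmin,ss = (D/Vd)·f/(1−f), so D = Cmin,ss·Vd·(1−f)/f.
D = 25 × 39 × (1−f)/f ≈ 25 × 39 × 5.85796 ≈ 5711.51 mg.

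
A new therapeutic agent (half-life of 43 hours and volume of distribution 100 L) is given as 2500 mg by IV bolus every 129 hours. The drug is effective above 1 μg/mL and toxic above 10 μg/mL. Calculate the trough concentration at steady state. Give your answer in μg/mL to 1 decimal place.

The dosing interval is 3 half-lives, so f = 2^(−3) = 0.125.
Accumulation ratio R = 1/(1 − f) = 1/0.875 = 8/7.
Single-dose peak C₀ = D/Vd = 2500/100 = 25 μg/mL.
Steady-state peak Cmax,ss = C₀·R = 25 × 8/7 ≈ 28.571 μg/mL.
Steady-state trough Cmin,ss = Cmax,ss·f ≈ 28.571 × 0.125 ≈ 3.571 μg/mL.
Trough 3.6 μg/mL vs MEC 1 μg/mL: adequate.

3.6 μg/mL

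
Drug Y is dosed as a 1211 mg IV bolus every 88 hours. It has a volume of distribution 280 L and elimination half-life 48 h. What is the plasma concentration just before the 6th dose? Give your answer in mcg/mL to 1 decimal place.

1.7 mcg/mL

f = (1/2)^(τ/t½) = (1/2)^(88/48) ≈ 0.2806.
C₀ = D/Vd = 1211/280 ≈ 4.325 mcg/mL.
Before the 6th dose, 5 doses have been given. Superposition: Cmin = C₀·(f + f² + … + f^5).
≈ 4.325 × (0.2806 + 0.0787 + 0.0221 + 0.0062 + 0.0017) ≈ 4.325 × 0.3893 ≈ 1.684 mcg/mL.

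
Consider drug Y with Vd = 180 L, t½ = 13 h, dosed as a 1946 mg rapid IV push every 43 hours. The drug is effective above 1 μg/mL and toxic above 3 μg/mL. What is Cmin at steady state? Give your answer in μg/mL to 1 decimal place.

1.2 μg/mL

τ/t½ = 43/13 ≈ 3.3077, so fraction remaining f = (1/2)^(43/13) ≈ 0.1010.
At steady state, accumulation factor R = 1/(1 − e^(−kτ)) ≈ 1.1123.
Each bolus raises the concentration by D/Vd = 1946/180 ≈ 10.811 μg/mL.
Steady-state peak Cmax,ss = C₀·R ≈ 10.811 × 1.1123 ≈ 12.025 μg/mL.
Steady-state trough Cmin,ss = Cmax,ss·f ≈ 12.025 × 0.1010 ≈ 1.215 μg/mL.
Trough 1.2 μg/mL vs MEC 1 μg/mL: adequate.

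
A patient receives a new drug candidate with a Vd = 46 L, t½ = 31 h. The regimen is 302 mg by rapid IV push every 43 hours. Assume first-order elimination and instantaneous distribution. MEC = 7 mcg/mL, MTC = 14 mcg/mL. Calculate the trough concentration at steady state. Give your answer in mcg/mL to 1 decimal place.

τ/t½ = 43/31 ≈ 1.3871, so fraction remaining f = (1/2)^(43/31) ≈ 0.3823.
Each bolus raises the concentration by D/Vd = 302/46 ≈ 6.565 mcg/mL.
Steady-state trough Cmin,ss = C₀·f/(1−f) ≈ 6.565 × 0.3823/0.6177 ≈ 4.063 mcg/mL.
Trough 4.1 mcg/mL vs MEC 7 mcg/mL: subtherapeutic.

4.1 mcg/mL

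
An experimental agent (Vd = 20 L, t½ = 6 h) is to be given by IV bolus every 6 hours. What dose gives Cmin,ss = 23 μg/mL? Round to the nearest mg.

τ/t½ = 6/6 ≈ 1, so f = (1/2)^(6/6) ≈ 0.500000.
Cmin,ss = (D/Vd)·f/(1−f), so D = Cmin,ss·Vd·(1−f)/f.
D = 23 × 20 × (1−f)/f ≈ 23 × 20 × 1.00000 ≈ 460.00 mg.

460 mg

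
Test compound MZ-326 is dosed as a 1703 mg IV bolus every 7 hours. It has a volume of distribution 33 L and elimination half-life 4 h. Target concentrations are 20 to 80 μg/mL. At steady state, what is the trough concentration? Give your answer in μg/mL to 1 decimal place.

Over one 7-h interval, 7/4 ≈ 1.75 half-lives elapse, leaving f ≈ 0.2973 of each dose.
Accumulation ratio R = 1/(1 − f) ≈ 1/0.7027 ≈ 1.4231.
Single-dose peak C₀ = D/Vd = 1703/33 ≈ 51.606 μg/mL.
Steady-state peak Cmax,ss = C₀·R ≈ 51.606 × 1.4231 ≈ 73.440 μg/mL.
One interval later, Cmin,ss = Cmax,ss·e^(−kτ) ≈ 73.440 × 0.2973 ≈ 21.834 μg/mL.
Trough 21.8 μg/mL vs MEC 20 μg/mL: adequate.

21.8 μg/mL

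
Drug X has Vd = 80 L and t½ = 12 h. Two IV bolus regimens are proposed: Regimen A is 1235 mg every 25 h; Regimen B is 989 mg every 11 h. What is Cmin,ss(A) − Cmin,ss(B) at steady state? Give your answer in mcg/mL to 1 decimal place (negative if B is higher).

-9.2 mcg/mL

Regimen A: f = (1/2)^(25/12) ≈ 0.2360; Cmin,ss = (1235/80)·f/(1−f) ≈ 4.769 mcg/mL.
Regimen B: f = (1/2)^(11/12) ≈ 0.5297; Cmin,ss = (989/80)·f/(1−f) ≈ 13.924 mcg/mL.
Difference ≈ 4.769 − 13.924 ≈ -9.155 mcg/mL.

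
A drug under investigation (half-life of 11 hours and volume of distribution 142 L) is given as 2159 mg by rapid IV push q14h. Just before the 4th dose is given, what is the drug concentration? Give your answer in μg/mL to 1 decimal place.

10.0 μg/mL

f = (1/2)^(τ/t½) = (1/2)^(14/11) ≈ 0.4139.
C₀ = D/Vd = 2159/142 ≈ 15.204 μg/mL.
Before the 4th dose, 3 doses have been given. Superposition: Cmin = C₀·(f + f² + … + f^3).
≈ 15.204 × (0.4139 + 0.1713 + 0.0709) ≈ 15.204 × 0.6561 ≈ 9.975 μg/mL.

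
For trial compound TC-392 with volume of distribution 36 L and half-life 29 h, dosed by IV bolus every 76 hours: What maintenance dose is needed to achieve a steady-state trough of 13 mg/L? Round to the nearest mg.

τ/t½ = 76/29 ≈ 2.6207, so f = (1/2)^(76/29) ≈ 0.162590.
Cmin,ss = (D/Vd)·f/(1−f), so D = Cmin,ss·Vd·(1−f)/f.
D = 13 × 36 × (1−f)/f ≈ 13 × 36 × 5.15044 ≈ 2410.41 mg.

2410 mg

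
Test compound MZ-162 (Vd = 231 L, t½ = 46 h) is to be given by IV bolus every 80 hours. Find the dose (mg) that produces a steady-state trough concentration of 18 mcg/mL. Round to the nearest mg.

τ/t½ = 80/46 ≈ 1.7391, so f = (1/2)^(80/46) ≈ 0.299550.
Cmin,ss = (D/Vd)·f/(1−f), so D = Cmin,ss·Vd·(1−f)/f.
D = 18 × 231 × (1−f)/f ≈ 18 × 231 × 2.33834 ≈ 9722.82 mg.

9723 mg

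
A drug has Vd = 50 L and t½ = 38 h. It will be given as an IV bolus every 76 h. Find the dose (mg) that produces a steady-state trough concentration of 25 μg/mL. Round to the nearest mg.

τ/t½ = 76/38 ≈ 2, so f = (1/2)^(76/38) ≈ 0.250000.
Cmin,ss = (D/Vd)·f/(1−f), so D = Cmin,ss·Vd·(1−f)/f.
D = 25 × 50 × (1−f)/f ≈ 25 × 50 × 3.00000 ≈ 3750.00 mg.

3750 mg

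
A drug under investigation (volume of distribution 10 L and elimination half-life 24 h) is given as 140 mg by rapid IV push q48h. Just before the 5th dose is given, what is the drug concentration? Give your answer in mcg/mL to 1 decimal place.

4.6 mcg/mL

f = (1/2)^(τ/t½) = (1/2)^(48/24) ≈ 0.2500.
C₀ = D/Vd = 140/10 ≈ 14.000 mcg/mL.
Before the 5th dose, 4 doses have been given. Superposition: Cmin = C₀·(f + f² + … + f^4).
≈ 14.000 × (0.2500 + 0.0625 + 0.0156 + 0.0039) ≈ 14.000 × 0.3320 ≈ 4.648 mcg/mL.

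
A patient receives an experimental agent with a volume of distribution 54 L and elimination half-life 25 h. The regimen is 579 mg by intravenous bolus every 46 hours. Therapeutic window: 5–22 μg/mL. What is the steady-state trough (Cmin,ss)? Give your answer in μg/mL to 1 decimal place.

k = ln2/t½ = ln2/25 ≈ 0.027726 h⁻¹; fraction remaining f = e^(−kτ) = e^(−0.027726×46) ≈ 0.2793.
Single-dose peak C₀ = D/Vd = 579/54 ≈ 10.722 μg/mL.
Steady-state trough Cmin,ss = C₀·f/(1−f) ≈ 10.722 × 0.2793/0.7207 ≈ 4.155 μg/mL.
Trough 4.2 μg/mL vs MEC 5 μg/mL: subtherapeutic.

4.2 μg/mL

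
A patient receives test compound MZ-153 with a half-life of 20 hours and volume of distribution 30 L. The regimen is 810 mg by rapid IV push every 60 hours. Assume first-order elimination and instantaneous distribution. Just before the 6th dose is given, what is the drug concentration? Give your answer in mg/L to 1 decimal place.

f = (1/2)^(τ/t½) = (1/2)^(60/20) ≈ 0.1250.
C₀ = D/Vd = 810/30 ≈ 27.000 mg/L.
Before the 6th dose, 5 doses have been given. Superposition: Cmin = C₀·(f + f² + … + f^5).
≈ 27.000 × (0.1250 + 0.0156 + 0.0020 + 0.0002 + 0.0000) ≈ 27.000 × 0.1428 ≈ 3.856 mg/L.

3.9 mg/L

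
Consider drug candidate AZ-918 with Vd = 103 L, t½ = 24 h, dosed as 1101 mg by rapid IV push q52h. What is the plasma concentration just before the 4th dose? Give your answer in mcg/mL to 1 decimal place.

f = (1/2)^(τ/t½) = (1/2)^(52/24) ≈ 0.2227.
C₀ = D/Vd = 1101/103 ≈ 10.689 mcg/mL.
Before the 4th dose, 3 doses have been given. Superposition: Cmin = C₀·(f + f² + … + f^3).
≈ 10.689 × (0.2227 + 0.0496 + 0.0110) ≈ 10.689 × 0.2833 ≈ 3.028 mcg/mL.

3.0 mcg/mL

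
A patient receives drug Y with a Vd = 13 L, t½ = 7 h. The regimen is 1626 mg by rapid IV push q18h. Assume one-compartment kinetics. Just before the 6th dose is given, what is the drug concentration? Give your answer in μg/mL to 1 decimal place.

25.3 μg/mL

f = (1/2)^(τ/t½) = (1/2)^(18/7) ≈ 0.1682.
C₀ = D/Vd = 1626/13 ≈ 125.077 μg/mL.
Before the 6th dose, 5 doses have been given. Superposition: Cmin = C₀·(f + f² + … + f^5).
≈ 125.077 × (0.1682 + 0.0283 + 0.0048 + 0.0008 + 0.0001) ≈ 125.077 × 0.2022 ≈ 25.291 μg/mL.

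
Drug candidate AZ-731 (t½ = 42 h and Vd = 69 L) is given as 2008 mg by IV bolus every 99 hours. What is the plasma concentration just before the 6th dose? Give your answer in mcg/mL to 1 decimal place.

7.1 mcg/mL

f = (1/2)^(τ/t½) = (1/2)^(99/42) ≈ 0.1952.
C₀ = D/Vd = 2008/69 ≈ 29.101 mcg/mL.
Before the 6th dose, 5 doses have been given. Superposition: Cmin = C₀·(f + f² + … + f^5).
≈ 29.101 × (0.1952 + 0.0381 + 0.0074 + 0.0015 + 0.0003) ≈ 29.101 × 0.2425 ≈ 7.057 mcg/mL.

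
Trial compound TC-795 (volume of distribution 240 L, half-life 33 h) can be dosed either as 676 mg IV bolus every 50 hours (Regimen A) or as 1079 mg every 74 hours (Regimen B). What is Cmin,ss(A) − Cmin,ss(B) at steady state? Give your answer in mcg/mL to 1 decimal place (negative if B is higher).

Regimen A: f = (1/2)^(50/33) ≈ 0.3499; Cmin,ss = (676/240)·f/(1−f) ≈ 1.516 mcg/mL.
Regimen B: f = (1/2)^(74/33) ≈ 0.2113; Cmin,ss = (1079/240)·f/(1−f) ≈ 1.204 mcg/mL.
Difference ≈ 1.516 − 1.204 ≈ 0.312 mcg/mL.

0.3 mcg/mL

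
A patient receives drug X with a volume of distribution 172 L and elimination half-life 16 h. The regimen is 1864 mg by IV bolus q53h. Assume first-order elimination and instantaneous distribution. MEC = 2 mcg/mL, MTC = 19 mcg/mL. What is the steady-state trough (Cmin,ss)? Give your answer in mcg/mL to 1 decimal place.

1.2 mcg/mL

Over one 53-h interval, 53/16 ≈ 3.3125 half-lives elapse, leaving f ≈ 0.1007 of each dose.
Single-dose peak C₀ = D/Vd = 1864/172 ≈ 10.837 mcg/mL.
Steady-state trough Cmin,ss = C₀·f/(1−f) ≈ 10.837 × 0.1007/0.8993 ≈ 1.213 mcg/mL.
Trough 1.2 mcg/mL vs MEC 2 mcg/mL: subtherapeutic.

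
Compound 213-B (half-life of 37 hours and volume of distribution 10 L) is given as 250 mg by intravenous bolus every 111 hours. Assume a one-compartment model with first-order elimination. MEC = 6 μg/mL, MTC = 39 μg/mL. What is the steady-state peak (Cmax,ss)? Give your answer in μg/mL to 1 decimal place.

28.6 μg/mL

τ = 111 h = 3 half-lives, so f = (1/2)^3 = 0.125.
At steady state, R = 1/(1 − 0.125) = 8/7.
Single-dose peak C₀ = D/Vd = 250/10 = 25 μg/mL.
Steady-state peak Cmax,ss = C₀·R = 25 × 8/7 ≈ 28.571 μg/mL.
Peak 28.6 μg/mL vs MTC 39 μg/mL: below toxic threshold.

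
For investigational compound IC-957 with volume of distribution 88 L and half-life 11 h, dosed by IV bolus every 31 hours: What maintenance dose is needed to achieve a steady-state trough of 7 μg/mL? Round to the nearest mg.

3728 mg

τ/t½ = 31/11 ≈ 2.8182, so f = (1/2)^(31/11) ≈ 0.141789.
Cmin,ss = (D/Vd)·f/(1−f), so D = Cmin,ss·Vd·(1−f)/f.
D = 7 × 88 × (1−f)/f ≈ 7 × 88 × 6.05273 ≈ 3728.48 mg.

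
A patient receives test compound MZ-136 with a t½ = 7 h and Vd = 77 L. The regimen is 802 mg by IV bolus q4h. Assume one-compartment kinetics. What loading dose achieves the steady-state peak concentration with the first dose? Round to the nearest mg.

f = (1/2)^(4/7) ≈ 0.672950; accumulation ratio R = 1/(1−f) ≈ 3.05764.
Loading dose to hit Cmax,ss on first dose: D_load = D_maint·R ≈ 802 × 3.05764 ≈ 2452.23 mg.

2452 mg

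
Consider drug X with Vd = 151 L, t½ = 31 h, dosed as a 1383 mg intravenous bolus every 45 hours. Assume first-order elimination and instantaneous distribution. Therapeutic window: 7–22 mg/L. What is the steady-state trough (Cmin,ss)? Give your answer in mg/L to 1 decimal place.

k = ln2/t½ = ln2/31 ≈ 0.022360 h⁻¹; fraction remaining f = e^(−kτ) = e^(−0.022360×45) ≈ 0.3656.
Each bolus raises the concentration by D/Vd = 1383/151 ≈ 9.159 mg/L.
Steady-state trough Cmin,ss = C₀·f/(1−f) ≈ 9.159 × 0.3656/0.6344 ≈ 5.278 mg/L.
Trough 5.3 mg/L vs MEC 7 mg/L: subtherapeutic.

5.3 mg/L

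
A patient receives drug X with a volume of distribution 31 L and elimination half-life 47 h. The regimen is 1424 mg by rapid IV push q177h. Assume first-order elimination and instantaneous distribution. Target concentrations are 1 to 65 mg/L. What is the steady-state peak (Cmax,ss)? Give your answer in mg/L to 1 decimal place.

τ/t½ = 177/47 ≈ 3.766, so fraction remaining f = (1/2)^(177/47) ≈ 0.0735.
At steady state, accumulation factor R = 1/(1 − e^(−kτ)) ≈ 1.0793.
Each bolus raises the concentration by D/Vd = 1424/31 ≈ 45.935 mg/L.
Steady-state peak Cmax,ss = C₀·R ≈ 45.935 × 1.0793 ≈ 49.578 mg/L.
Peak 49.6 mg/L vs MTC 65 mg/L: below toxic threshold.

49.6 mg/L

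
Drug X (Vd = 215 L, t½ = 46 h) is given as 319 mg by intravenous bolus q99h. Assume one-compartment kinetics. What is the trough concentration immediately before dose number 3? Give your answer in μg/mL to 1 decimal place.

f = (1/2)^(τ/t½) = (1/2)^(99/46) ≈ 0.2250.
C₀ = D/Vd = 319/215 ≈ 1.484 μg/mL.
Before the 3rd dose, 2 doses have been given. Superposition: Cmin = C₀·(f + f²).
≈ 1.484 × (0.2250 + 0.0506) ≈ 1.484 × 0.2756 ≈ 0.409 μg/mL.

0.4 μg/mL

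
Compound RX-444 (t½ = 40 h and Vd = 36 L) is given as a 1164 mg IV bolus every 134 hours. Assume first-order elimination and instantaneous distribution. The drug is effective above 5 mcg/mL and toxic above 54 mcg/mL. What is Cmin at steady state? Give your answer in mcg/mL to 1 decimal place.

τ/t½ = 134/40 ≈ 3.35, so fraction remaining f = (1/2)^(134/40) ≈ 0.0981.
At steady state, accumulation factor R = 1/(1 − e^(−kτ)) ≈ 1.1088.
Single-dose peak C₀ = D/Vd = 1164/36 ≈ 32.333 mcg/mL.
Cmax,ss = C₀/(1 − f) ≈ 32.333/0.9019 ≈ 35.850 mcg/mL.
One interval later, Cmin,ss = Cmax,ss·e^(−kτ) ≈ 35.850 × 0.0981 ≈ 3.517 mcg/mL.
Trough 3.5 mcg/mL vs MEC 5 mcg/mL: subtherapeutic.

3.5 mcg/mL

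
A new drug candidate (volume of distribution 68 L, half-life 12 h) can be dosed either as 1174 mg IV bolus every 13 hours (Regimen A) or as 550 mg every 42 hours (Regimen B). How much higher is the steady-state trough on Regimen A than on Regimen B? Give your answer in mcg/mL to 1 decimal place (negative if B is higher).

Regimen A: f = (1/2)^(13/12) ≈ 0.4719; Cmin,ss = (1174/68)·f/(1−f) ≈ 15.427 mcg/mL.
Regimen B: f = (1/2)^(42/12) ≈ 0.0884; Cmin,ss = (550/68)·f/(1−f) ≈ 0.784 mcg/mL.
Difference ≈ 15.427 − 0.784 ≈ 14.643 mcg/mL.

14.6 mcg/mL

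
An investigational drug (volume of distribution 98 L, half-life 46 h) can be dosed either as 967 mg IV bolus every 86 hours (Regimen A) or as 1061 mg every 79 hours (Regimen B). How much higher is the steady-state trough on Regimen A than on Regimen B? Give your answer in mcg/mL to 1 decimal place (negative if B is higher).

Regimen A: f = (1/2)^(86/46) ≈ 0.2737; Cmin,ss = (967/98)·f/(1−f) ≈ 3.718 mcg/mL.
Regimen B: f = (1/2)^(79/46) ≈ 0.3041; Cmin,ss = (1061/98)·f/(1−f) ≈ 4.731 mcg/mL.
Difference ≈ 3.718 − 4.731 ≈ -1.013 mcg/mL.

-1.0 mcg/mL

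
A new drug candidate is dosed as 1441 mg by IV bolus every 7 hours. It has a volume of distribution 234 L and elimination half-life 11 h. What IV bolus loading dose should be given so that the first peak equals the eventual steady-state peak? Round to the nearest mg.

f = (1/2)^(7/11) ≈ 0.643332; accumulation ratio R = 1/(1−f) ≈ 2.80373.
Loading dose to hit Cmax,ss on first dose: D_load = D_maint·R ≈ 1441 × 2.80373 ≈ 4040.17 mg.

4040 mg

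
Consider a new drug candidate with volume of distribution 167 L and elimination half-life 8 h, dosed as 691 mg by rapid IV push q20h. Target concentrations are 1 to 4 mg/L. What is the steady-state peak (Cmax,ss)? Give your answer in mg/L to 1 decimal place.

Over one 20-h interval, 20/8 ≈ 2.5 half-lives elapse, leaving f ≈ 0.1768 of each dose.
Accumulation ratio R = 1/(1 − f) ≈ 1/0.8232 ≈ 1.2148.
Each bolus raises the concentration by D/Vd = 691/167 ≈ 4.138 mg/L.
Cmax,ss = C₀/(1 − f) ≈ 4.138/0.8232 ≈ 5.027 mg/L.
Peak 5.0 mg/L vs MTC 4 mg/L: exceeds toxic threshold.

5.0 mg/L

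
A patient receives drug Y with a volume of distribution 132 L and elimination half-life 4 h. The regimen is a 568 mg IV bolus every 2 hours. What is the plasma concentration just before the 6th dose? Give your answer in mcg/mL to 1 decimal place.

8.6 mcg/mL

f = (1/2)^(τ/t½) = (1/2)^(2/4) ≈ 0.7071.
C₀ = D/Vd = 568/132 ≈ 4.303 mcg/mL.
Before the 6th dose, 5 doses have been given. Superposition: Cmin = C₀·(f + f² + … + f^5).
≈ 4.303 × (0.7071 + 0.5000 + 0.3535 + 0.2500 + 0.1768) ≈ 4.303 × 1.9874 ≈ 8.552 mcg/mL.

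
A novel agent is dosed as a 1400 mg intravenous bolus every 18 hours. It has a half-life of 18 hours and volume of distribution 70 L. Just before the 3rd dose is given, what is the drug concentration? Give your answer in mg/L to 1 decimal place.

15.0 mg/L

f = (1/2)^(τ/t½) = (1/2)^(18/18) ≈ 0.5000.
C₀ = D/Vd = 1400/70 ≈ 20.000 mg/L.
Before the 3rd dose, 2 doses have been given. Superposition: Cmin = C₀·(f + f²).
≈ 20.000 × (0.5000 + 0.2500) ≈ 20.000 × 0.7500 ≈ 15.000 mg/L.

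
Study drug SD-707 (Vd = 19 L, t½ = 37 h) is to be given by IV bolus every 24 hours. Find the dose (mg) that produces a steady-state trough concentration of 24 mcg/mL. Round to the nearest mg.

259 mg

τ/t½ = 24/37 ≈ 0.64865, so f = (1/2)^(24/37) ≈ 0.637878.
Cmin,ss = (D/Vd)·f/(1−f), so D = Cmin,ss·Vd·(1−f)/f.
D = 24 × 19 × (1−f)/f ≈ 24 × 19 × 0.56770 ≈ 258.87 mg.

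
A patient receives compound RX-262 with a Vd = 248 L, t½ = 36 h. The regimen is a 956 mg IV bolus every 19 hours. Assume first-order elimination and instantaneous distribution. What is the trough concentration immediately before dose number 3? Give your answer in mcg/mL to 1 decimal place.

4.5 mcg/mL

f = (1/2)^(τ/t½) = (1/2)^(19/36) ≈ 0.6936.
C₀ = D/Vd = 956/248 ≈ 3.855 mcg/mL.
Before the 3rd dose, 2 doses have been given. Superposition: Cmin = C₀·(f + f²).
≈ 3.855 × (0.6936 + 0.4811) ≈ 3.855 × 1.1747 ≈ 4.528 mcg/mL.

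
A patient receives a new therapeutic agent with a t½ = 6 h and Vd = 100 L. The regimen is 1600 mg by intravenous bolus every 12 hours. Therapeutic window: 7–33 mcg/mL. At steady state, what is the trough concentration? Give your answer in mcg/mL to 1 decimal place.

5.3 mcg/mL

The dosing interval is 2 half-lives, so f = 2^(−2) = 0.25.
At steady state, R = 1/(1 − 0.25) = 4/3.
Single-dose peak C₀ = D/Vd = 1600/100 = 16 mcg/mL.
Steady-state peak Cmax,ss = C₀·R = 16 × 4/3 ≈ 21.333 mcg/mL.
Steady-state trough Cmin,ss = Cmax,ss·f ≈ 21.333 × 0.25 ≈ 5.333 mcg/mL.
Trough 5.3 mcg/mL vs MEC 7 mcg/mL: subtherapeutic.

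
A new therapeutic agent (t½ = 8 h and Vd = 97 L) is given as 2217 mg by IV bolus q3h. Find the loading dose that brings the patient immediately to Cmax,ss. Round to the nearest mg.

f = (1/2)^(3/8) ≈ 0.771105; accumulation ratio R = 1/(1−f) ≈ 4.36882.
Loading dose to hit Cmax,ss on first dose: D_load = D_maint·R ≈ 2217 × 4.36882 ≈ 9685.67 mg.

9686 mg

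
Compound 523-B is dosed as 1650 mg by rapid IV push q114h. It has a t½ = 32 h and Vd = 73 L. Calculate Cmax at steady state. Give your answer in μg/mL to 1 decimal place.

24.7 μg/mL

Over one 114-h interval, 114/32 ≈ 3.5625 half-lives elapse, leaving f ≈ 0.0846 of each dose.
Accumulation ratio R = 1/(1 − f) ≈ 1/0.9154 ≈ 1.0924.
Single-dose peak C₀ = D/Vd = 1650/73 ≈ 22.603 μg/mL.
Steady-state peak Cmax,ss = C₀·R ≈ 22.603 × 1.0924 ≈ 24.692 μg/mL.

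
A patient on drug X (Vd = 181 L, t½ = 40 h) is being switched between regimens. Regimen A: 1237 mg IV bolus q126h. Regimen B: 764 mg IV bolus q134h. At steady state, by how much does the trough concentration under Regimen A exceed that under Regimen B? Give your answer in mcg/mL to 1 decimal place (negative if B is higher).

Regimen A: f = (1/2)^(126/40) ≈ 0.1127; Cmin,ss = (1237/181)·f/(1−f) ≈ 0.868 mcg/mL.
Regimen B: f = (1/2)^(134/40) ≈ 0.0981; Cmin,ss = (764/181)·f/(1−f) ≈ 0.459 mcg/mL.
Difference ≈ 0.868 − 0.459 ≈ 0.409 mcg/mL.

0.4 mcg/mL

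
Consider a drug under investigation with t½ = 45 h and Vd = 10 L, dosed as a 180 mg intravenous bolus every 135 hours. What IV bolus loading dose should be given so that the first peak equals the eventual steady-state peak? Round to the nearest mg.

206 mg

f = (1/2)^(135/45) ≈ 0.125000; accumulation ratio R = 1/(1−f) ≈ 1.14286.
Loading dose to hit Cmax,ss on first dose: D_load = D_maint·R ≈ 180 × 1.14286 ≈ 205.71 mg.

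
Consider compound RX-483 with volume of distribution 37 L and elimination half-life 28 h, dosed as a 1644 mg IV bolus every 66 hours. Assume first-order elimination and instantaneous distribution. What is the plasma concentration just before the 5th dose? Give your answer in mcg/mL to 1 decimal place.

f = (1/2)^(τ/t½) = (1/2)^(66/28) ≈ 0.1952.
C₀ = D/Vd = 1644/37 ≈ 44.432 mcg/mL.
Before the 5th dose, 4 doses have been given. Superposition: Cmin = C₀·(f + f² + … + f^4).
≈ 44.432 × (0.1952 + 0.0381 + 0.0074 + 0.0015) ≈ 44.432 × 0.2422 ≈ 10.761 mcg/mL.

10.8 mcg/mL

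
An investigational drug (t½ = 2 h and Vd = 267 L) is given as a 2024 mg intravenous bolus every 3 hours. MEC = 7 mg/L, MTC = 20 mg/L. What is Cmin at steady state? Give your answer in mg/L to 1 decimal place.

k = ln2/t½ = ln2/2 ≈ 0.346574 h⁻¹; fraction remaining f = e^(−kτ) = e^(−0.346574×3) ≈ 0.3536.
Accumulation ratio R = 1/(1 − f) ≈ 1/0.6464 ≈ 1.5470.
Each bolus raises the concentration by D/Vd = 2024/267 ≈ 7.581 mg/L.
Steady-state peak Cmax,ss = C₀·R ≈ 7.581 × 1.5470 ≈ 11.728 mg/L.
One interval later, Cmin,ss = Cmax,ss·e^(−kτ) ≈ 11.728 × 0.3536 ≈ 4.147 mg/L.
Trough 4.1 mg/L vs MEC 7 mg/L: subtherapeutic.

4.1 mg/L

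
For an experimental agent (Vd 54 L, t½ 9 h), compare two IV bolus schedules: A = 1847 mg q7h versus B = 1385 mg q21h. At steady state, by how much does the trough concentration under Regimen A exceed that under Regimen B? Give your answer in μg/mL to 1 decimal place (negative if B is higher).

Regimen A: f = (1/2)^(7/9) ≈ 0.5833; Cmin,ss = (1847/54)·f/(1−f) ≈ 47.879 μg/mL.
Regimen B: f = (1/2)^(21/9) ≈ 0.1984; Cmin,ss = (1385/54)·f/(1−f) ≈ 6.348 μg/mL.
Difference ≈ 47.879 − 6.348 ≈ 41.531 μg/mL.

41.5 μg/mL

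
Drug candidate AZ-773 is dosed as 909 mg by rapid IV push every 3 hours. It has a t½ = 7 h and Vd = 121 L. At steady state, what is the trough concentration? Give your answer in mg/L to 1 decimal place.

21.7 mg/L

Over one 3-h interval, 3/7 ≈ 0.42857 half-lives elapse, leaving f ≈ 0.7430 of each dose.
Single-dose peak C₀ = D/Vd = 909/121 ≈ 7.512 mg/L.
Steady-state trough Cmin,ss = C₀·f/(1−f) ≈ 7.512 × 0.7430/0.2570 ≈ 21.718 mg/L.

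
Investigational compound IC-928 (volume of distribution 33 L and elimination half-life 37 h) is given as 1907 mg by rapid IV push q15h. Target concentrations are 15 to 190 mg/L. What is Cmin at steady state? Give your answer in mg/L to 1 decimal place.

178.1 mg/L

Over one 15-h interval, 15/37 ≈ 0.40541 half-lives elapse, leaving f ≈ 0.7550 of each dose.
Single-dose peak C₀ = D/Vd = 1907/33 ≈ 57.788 mg/L.
Steady-state trough Cmin,ss = C₀·f/(1−f) ≈ 57.788 × 0.7550/0.2450 ≈ 178.081 mg/L.
Trough 178.1 mg/L vs MEC 15 mg/L: adequate.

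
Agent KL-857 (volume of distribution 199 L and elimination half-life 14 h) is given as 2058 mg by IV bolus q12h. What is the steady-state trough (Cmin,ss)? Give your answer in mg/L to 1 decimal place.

12.7 mg/L

Over one 12-h interval, 12/14 ≈ 0.85714 half-lives elapse, leaving f ≈ 0.5520 of each dose.
At steady state, accumulation factor R = 1/(1 − e^(−kτ)) ≈ 2.2321.
Each bolus raises the concentration by D/Vd = 2058/199 ≈ 10.342 mg/L.
Steady-state peak Cmax,ss = C₀·R ≈ 10.342 × 2.2321 ≈ 23.084 mg/L.
One interval later, Cmin,ss = Cmax,ss·e^(−kτ) ≈ 23.084 × 0.5520 ≈ 12.742 mg/L.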